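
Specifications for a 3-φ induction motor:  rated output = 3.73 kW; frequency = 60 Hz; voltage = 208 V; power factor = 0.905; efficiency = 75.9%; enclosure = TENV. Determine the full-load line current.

15.1 A

P_out = 3.73 kW = 3730 W
P_in = P_out / η = 3730 / 0.759 = 4914 W
I_L = P_in / (√3·V_L·cosφ) = 4914 / (1.732 × 208 × 0.905) = 15.1 A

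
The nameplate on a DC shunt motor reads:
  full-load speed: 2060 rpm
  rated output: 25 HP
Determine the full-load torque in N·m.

P_out = 25 × 746 = 18650 W
ω = 2π × 2060/60 = 215.7 rad/s
τ = P_out/ω = 18650/215.7 = 86.5 N·m

86.5 N·m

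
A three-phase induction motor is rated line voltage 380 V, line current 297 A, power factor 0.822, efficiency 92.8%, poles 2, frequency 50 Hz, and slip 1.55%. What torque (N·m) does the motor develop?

482 N·m

P_in = √3·V·I·cosφ = 1.732 × 380 × 297 × 0.822 = 160679 W
P_out = η·P_in = 0.928 × 160679 = 149110 W
n_s = 120×50/2 = 3000 rpm; n = 3000×(1−0.0155) = 2954 rpm
ω = 2π×2954/60 = 309.3 rad/s
τ = P_out/ω = 149110/309.3 = 482 N·m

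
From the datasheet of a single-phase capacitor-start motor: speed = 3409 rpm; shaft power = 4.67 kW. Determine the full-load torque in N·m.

13.1 N·m

ω = 2π × 3409/60 = 357 rad/s
τ = P/ω = 4670/357 = 13.1 N·m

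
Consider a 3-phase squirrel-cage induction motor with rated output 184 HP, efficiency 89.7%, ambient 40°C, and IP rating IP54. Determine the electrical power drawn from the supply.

P_out = 184 × 746 = 137264 W
P_in = P_out/η = 137264/0.897 = 153026 W = 153 kW

153 kW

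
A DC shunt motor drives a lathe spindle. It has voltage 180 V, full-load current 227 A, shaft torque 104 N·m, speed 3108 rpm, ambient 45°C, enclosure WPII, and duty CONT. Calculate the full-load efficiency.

ω = 2π × 3108/60 = 325.5 rad/s; P_out = τω = 104 × 325.5 = 33852 W
P_in = V·I = 180 × 227 = 40860 W
η = P_out / P_in = 33852 / 40860 = 0.828 = 82.8%

82.8 %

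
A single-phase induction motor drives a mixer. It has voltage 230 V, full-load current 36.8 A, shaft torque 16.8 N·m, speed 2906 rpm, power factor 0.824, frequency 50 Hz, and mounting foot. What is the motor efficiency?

73.3 %

ω = 2π × 2906/60 = 304.3 rad/s; P_out = τω = 16.8 × 304.3 = 5112 W
P_in = V·I·cosφ = 230 × 36.8 × 0.824 = 6974 W
η = P_out / P_in = 5112 / 6974 = 0.733 = 73.3%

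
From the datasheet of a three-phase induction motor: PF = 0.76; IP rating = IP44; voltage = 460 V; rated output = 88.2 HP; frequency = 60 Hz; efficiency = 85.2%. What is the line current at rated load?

P_out = 88.2 × 746 = 65797 W
P_in = P_out / η = 65797 / 0.852 = 77227 W
I_L = P_in / (√3·V_L·cosφ) = 77227 / (1.732 × 460 × 0.76) = 128 A

128 A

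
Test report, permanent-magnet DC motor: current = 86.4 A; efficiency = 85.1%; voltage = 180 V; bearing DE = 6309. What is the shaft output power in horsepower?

17.7 HP

P_in = V·I = 180 × 86.4 = 15552 W
P_out = η·P_in = 0.851 × 15552 = 13235 W
= 13235/746 = 17.7 HP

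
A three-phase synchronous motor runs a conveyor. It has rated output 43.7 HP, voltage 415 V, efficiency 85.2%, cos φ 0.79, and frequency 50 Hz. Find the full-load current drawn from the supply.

P_out = 43.7 × 746 = 32600 W
P_in = P_out / η = 32600 / 0.852 = 38263 W
I_L = P_in / (√3·V_L·cosφ) = 38263 / (1.732 × 415 × 0.79) = 67.4 A

67.4 A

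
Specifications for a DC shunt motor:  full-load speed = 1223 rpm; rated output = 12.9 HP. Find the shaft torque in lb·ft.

P_out = 12.9 × 746 = 9623 W
ω = 2π × 1223/60 = 128.1 rad/s
τ = P_out/ω = 9623/128.1 = 75.12 N·m
In lb·ft: 75.12/1.356 = 55.4 lb·ft

55.4 lb·ft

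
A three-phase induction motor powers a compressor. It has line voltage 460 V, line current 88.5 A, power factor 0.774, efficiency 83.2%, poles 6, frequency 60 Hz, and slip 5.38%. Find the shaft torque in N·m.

P_in = √3·V·I·cosφ = 1.732 × 460 × 88.5 × 0.774 = 54575 W
P_out = η·P_in = 0.832 × 54575 = 45406 W
n_s = 120×60/6 = 1200 rpm; n = 1200×(1−0.0538) = 1135 rpm
ω = 2π×1135/60 = 118.9 rad/s
τ = P_out/ω = 45406/118.9 = 382 N·m

382 N·m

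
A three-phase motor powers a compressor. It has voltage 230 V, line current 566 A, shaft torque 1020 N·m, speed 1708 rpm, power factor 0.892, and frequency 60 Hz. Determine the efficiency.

ω = 2π × 1708/60 = 178.9 rad/s; P_out = τω = 1020 × 178.9 = 182478 W
P_in = √3·V_L·I_L·cosφ = 1.732 × 230 × 566 × 0.892 = 201121 W
η = P_out / P_in = 182478 / 201121 = 0.907 = 90.7%

90.7 %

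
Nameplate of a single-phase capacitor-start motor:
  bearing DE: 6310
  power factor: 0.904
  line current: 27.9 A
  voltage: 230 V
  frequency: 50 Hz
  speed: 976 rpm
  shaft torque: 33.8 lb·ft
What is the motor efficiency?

τ = 33.8 lb·ft × 1.356 = 45.83 N·m
ω = 2π × 976/60 = 102.2 rad/s; P_out = τω = 45.83 × 102.2 = 4684 W
P_in = V·I·cosφ = 230 × 27.9 × 0.904 = 5801 W
η = P_out / P_in = 4684 / 5801 = 0.807 = 80.7%

80.7 %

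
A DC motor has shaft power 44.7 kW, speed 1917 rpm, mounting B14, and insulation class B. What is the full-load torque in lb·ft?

ω = 2π × 1917/60 = 200.7 rad/s
τ = P/ω = 44700/200.7 = 222.7 N·m
In lb·ft: 222.7/1.356 = 164 lb·ft

164 lb·ft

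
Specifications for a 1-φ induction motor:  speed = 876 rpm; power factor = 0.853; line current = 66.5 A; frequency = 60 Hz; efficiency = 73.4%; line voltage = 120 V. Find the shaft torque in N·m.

P_in = V·I·cosφ = 120 × 66.5 × 0.853 = 6807 W
P_out = η·P_in = 0.734 × 6807 = 4996 W
n = 876 rpm
ω = 2π×876/60 = 91.73 rad/s
τ = P_out/ω = 4996/91.73 = 54.5 N·m

54.5 N·m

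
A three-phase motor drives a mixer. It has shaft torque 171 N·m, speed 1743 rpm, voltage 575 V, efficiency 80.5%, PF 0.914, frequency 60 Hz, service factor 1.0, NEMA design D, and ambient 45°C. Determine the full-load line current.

42.6 A

ω = 2π×1743/60 = 182.5 rad/s; P_out = τω = 171 × 182.5 = 31208 W
P_in = P_out / η = 31208 / 0.805 = 38768 W
I_L = P_in / (√3·V_L·cosφ) = 38768 / (1.732 × 575 × 0.914) = 42.6 A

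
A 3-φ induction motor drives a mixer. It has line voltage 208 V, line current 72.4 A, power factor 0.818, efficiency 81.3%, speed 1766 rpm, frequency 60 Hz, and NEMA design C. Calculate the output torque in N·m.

P_in = √3·V·I·cosφ = 1.732 × 208 × 72.4 × 0.818 = 21336 W
P_out = η·P_in = 0.813 × 21336 = 17346 W
n = 1766 rpm
ω = 2π×1766/60 = 184.9 rad/s
τ = P_out/ω = 17346/184.9 = 93.8 N·m

93.8 N·m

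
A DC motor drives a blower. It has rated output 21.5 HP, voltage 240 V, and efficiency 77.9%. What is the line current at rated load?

85.8 A

P_out = 21.5 × 746 = 16039 W
P_in = P_out / η = 16039 / 0.779 = 20589 W
I = P_in / V = 20589 / 240 = 85.8 A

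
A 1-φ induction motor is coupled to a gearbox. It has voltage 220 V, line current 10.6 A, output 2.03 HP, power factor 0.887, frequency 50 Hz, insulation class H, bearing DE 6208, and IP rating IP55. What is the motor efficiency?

P_out = 2.03 × 746 = 1514 W
P_in = V·I·cosφ = 220 × 10.6 × 0.887 = 2068 W
η = P_out / P_in = 1514 / 2068 = 0.732 = 73.2%

73.2 %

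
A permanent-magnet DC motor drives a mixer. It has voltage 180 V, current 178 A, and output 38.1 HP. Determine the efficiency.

P_out = 38.1 × 746 = 28423 W
P_in = V·I = 180 × 178 = 32040 W
η = P_out / P_in = 28423 / 32040 = 0.887 = 88.7%

88.7 %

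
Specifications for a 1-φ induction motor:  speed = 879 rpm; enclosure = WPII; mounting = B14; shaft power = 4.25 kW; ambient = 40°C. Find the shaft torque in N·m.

ω = 2π × 879/60 = 92.05 rad/s
τ = P/ω = 4250/92.05 = 46.2 N·m

46.2 N·m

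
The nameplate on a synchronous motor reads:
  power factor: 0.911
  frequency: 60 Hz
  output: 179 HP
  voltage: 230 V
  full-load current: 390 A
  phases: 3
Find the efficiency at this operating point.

P_out = 179 × 746 = 133534 W
P_in = √3·V_L·I_L·cosφ = 1.732 × 230 × 390 × 0.911 = 141533 W
η = P_out / P_in = 133534 / 141533 = 0.943 = 94.3%

94.3 %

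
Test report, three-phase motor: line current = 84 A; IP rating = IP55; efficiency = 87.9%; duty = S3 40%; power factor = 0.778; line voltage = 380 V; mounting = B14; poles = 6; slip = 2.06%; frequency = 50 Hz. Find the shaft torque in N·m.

369 N·m

P_in = √3·V·I·cosφ = 1.732 × 380 × 84 × 0.778 = 43012 W
P_out = η·P_in = 0.879 × 43012 = 37808 W
n_s = 120×50/6 = 1000 rpm; n = 1000×(1−0.0206) = 979 rpm
ω = 2π×979/60 = 102.5 rad/s
τ = P_out/ω = 37808/102.5 = 369 N·m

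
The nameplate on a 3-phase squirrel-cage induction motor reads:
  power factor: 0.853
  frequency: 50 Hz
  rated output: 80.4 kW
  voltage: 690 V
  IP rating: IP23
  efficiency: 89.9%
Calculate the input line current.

P_out = 80.4 kW = 80400 W
P_in = P_out / η = 80400 / 0.899 = 89433 W
I_L = P_in / (√3·V_L·cosφ) = 89433 / (1.732 × 690 × 0.853) = 87.7 A

87.7 A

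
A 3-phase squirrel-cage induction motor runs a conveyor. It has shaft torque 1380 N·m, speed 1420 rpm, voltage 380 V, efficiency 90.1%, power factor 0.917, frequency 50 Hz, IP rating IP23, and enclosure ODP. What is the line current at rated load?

377 A

ω = 2π×1420/60 = 148.7 rad/s; P_out = τω = 1380 × 148.7 = 205206 W
P_in = P_out / η = 205206 / 0.901 = 227754 W
I_L = P_in / (√3·V_L·cosφ) = 227754 / (1.732 × 380 × 0.917) = 377 A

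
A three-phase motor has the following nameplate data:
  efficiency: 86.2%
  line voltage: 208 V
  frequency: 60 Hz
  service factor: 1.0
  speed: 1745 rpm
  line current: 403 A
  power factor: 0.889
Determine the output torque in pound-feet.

P_in = √3·V·I·cosφ = 1.732 × 208 × 403 × 0.889 = 129068 W
P_out = η·P_in = 0.862 × 129068 = 111257 W
n = 1745 rpm
ω = 2π×1745/60 = 182.7 rad/s
τ = P_out/ω = 111257/182.7 = 609 N·m
In lb·ft: 609/1.356 = 449 lb·ft

449 lb·ft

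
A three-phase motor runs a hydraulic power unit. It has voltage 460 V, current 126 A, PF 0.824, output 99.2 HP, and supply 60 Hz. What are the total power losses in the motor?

8.72 kW

P_in = √3·V·I·cosφ = 1.732×460×126×0.824 = 82719 W
P_out = 99.2×746 = 74003 W
Losses = P_in − P_out = 82719 − 74003 = 8716 W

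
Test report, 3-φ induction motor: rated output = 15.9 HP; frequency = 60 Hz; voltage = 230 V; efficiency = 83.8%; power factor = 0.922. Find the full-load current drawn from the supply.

P_out = 15.9 × 746 = 11861 W
P_in = P_out / η = 11861 / 0.838 = 14154 W
I_L = P_in / (√3·V_L·cosφ) = 14154 / (1.732 × 230 × 0.922) = 38.5 A

38.5 A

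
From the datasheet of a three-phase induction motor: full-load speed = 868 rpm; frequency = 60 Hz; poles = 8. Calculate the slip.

3.56 %

n_s = 120f/p = 120×60/8 = 900 rpm
s = (n_s − n)/n_s = (900 − 868)/900 = 0.0356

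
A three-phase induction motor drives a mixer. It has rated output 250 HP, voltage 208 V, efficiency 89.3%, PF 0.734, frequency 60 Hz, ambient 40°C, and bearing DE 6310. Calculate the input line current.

P_out = 250 × 746 = 186500 W
P_in = P_out / η = 186500 / 0.893 = 208847 W
I_L = P_in / (√3·V_L·cosφ) = 208847 / (1.732 × 208 × 0.734) = 790 A

790 A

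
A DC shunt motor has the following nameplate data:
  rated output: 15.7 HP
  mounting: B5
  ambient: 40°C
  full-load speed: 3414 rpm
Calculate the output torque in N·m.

32.8 N·m

P_out = 15.7 × 746 = 11712 W
ω = 2π × 3414/60 = 357.5 rad/s
τ = P_out/ω = 11712/357.5 = 32.8 N·m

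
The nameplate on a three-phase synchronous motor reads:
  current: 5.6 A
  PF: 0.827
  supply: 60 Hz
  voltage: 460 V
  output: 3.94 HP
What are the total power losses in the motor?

P_in = √3·V·I·cosφ = 1.732×460×5.6×0.827 = 3690 W
P_out = 3.94×746 = 2939 W
Losses = P_in − P_out = 3690 − 2939 = 751 W

751 W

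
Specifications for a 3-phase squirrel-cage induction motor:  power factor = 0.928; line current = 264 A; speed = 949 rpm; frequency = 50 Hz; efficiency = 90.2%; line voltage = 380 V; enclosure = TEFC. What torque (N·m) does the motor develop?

P_in = √3·V·I·cosφ = 1.732 × 380 × 264 × 0.928 = 161244 W
P_out = η·P_in = 0.902 × 161244 = 145442 W
n = 949 rpm
ω = 2π×949/60 = 99.38 rad/s
τ = P_out/ω = 145442/99.38 = 1460 N·m

1460 N·m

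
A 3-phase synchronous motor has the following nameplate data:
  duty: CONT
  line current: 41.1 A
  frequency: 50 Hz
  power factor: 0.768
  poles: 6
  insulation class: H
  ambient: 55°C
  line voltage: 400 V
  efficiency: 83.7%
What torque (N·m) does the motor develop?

175 N·m

P_in = √3·V·I·cosφ = 1.732 × 400 × 41.1 × 0.768 = 21868 W
P_out = η·P_in = 0.837 × 21868 = 18304 W
n = n_s = 120×50/6 = 1000 rpm (synchronous)
ω = 2π×1000/60 = 104.7 rad/s
τ = P_out/ω = 18304/104.7 = 175 N·m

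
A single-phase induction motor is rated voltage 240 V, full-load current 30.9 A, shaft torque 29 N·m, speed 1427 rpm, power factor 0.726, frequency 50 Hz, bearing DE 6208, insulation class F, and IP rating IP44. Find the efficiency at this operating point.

80.5 %

ω = 2π × 1427/60 = 149.4 rad/s; P_out = τω = 29 × 149.4 = 4333 W
P_in = V·I·cosφ = 240 × 30.9 × 0.726 = 5384 W
η = P_out / P_in = 4333 / 5384 = 0.805 = 80.5%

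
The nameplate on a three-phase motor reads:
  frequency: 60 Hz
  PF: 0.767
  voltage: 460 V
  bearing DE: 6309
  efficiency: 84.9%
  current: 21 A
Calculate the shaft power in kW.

10.9 kW

P_in = √3·V·I·cosφ = 1.732 × 460 × 21 × 0.767 = 12833 W
P_out = η·P_in = 0.849 × 12833 = 10895 W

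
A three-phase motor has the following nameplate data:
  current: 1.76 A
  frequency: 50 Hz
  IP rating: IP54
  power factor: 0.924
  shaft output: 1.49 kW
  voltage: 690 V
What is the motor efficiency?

P_out = 1.49 kW = 1490 W
P_in = √3·V_L·I_L·cosφ = 1.732 × 690 × 1.76 × 0.924 = 1943 W
η = P_out / P_in = 1490 / 1943 = 0.767 = 76.7%

76.7 %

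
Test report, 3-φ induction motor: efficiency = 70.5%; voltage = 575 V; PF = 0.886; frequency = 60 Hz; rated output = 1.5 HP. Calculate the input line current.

1.8 A

P_out = 1.5 × 746 = 1119 W
P_in = P_out / η = 1119 / 0.705 = 1587 W
I_L = P_in / (√3·V_L·cosφ) = 1587 / (1.732 × 575 × 0.886) = 1.8 A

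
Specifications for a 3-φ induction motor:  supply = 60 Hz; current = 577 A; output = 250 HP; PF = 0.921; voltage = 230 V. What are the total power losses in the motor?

P_in = √3·V·I·cosφ = 1.732×230×577×0.921 = 211695 W
P_out = 250×746 = 186500 W
Losses = P_in − P_out = 211695 − 186500 = 25195 W

25.2 kW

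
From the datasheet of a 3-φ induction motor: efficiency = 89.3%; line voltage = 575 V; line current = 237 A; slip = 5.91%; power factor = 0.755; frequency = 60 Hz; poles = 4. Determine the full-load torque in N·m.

P_in = √3·V·I·cosφ = 1.732 × 575 × 237 × 0.755 = 178201 W
P_out = η·P_in = 0.893 × 178201 = 159133 W
n_s = 120×60/4 = 1800 rpm; n = 1800×(1−0.0591) = 1694 rpm
ω = 2π×1694/60 = 177.4 rad/s
τ = P_out/ω = 159133/177.4 = 897 N·m

897 N·m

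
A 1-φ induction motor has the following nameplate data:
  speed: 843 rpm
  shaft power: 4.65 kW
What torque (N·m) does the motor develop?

ω = 2π × 843/60 = 88.28 rad/s
τ = P/ω = 4650/88.28 = 52.7 N·m

52.7 N·m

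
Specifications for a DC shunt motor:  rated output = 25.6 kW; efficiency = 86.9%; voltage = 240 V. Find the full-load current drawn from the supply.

P_out = 25.6 kW = 25600 W
P_in = P_out / η = 25600 / 0.869 = 29459 W
I = P_in / V = 29459 / 240 = 123 A

123 A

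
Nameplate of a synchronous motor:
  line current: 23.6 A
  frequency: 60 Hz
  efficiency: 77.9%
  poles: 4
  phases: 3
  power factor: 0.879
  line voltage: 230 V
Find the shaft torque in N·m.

34.2 N·m

P_in = √3·V·I·cosφ = 1.732 × 230 × 23.6 × 0.879 = 8264 W
P_out = η·P_in = 0.779 × 8264 = 6438 W
n = n_s = 120×60/4 = 1800 rpm (synchronous)
ω = 2π×1800/60 = 188.5 rad/s
τ = P_out/ω = 6438/188.5 = 34.2 N·m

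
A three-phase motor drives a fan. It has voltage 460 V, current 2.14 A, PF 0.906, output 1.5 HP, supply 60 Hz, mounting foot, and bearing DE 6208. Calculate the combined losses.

426 W

P_in = √3·V·I·cosφ = 1.732×460×2.14×0.906 = 1545 W
P_out = 1.5×746 = 1119 W
Losses = P_in − P_out = 1545 − 1119 = 426 W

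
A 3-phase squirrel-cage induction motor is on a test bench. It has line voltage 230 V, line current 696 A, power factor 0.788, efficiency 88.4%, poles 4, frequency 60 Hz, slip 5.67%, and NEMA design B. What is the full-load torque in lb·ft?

P_in = √3·V·I·cosφ = 1.732 × 230 × 696 × 0.788 = 218480 W
P_out = η·P_in = 0.884 × 218480 = 193136 W
n_s = 120×60/4 = 1800 rpm; n = 1800×(1−0.0567) = 1698 rpm
ω = 2π×1698/60 = 177.8 rad/s
τ = P_out/ω = 193136/177.8 = 1086 N·m
In lb·ft: 1086/1.356 = 801 lb·ft

801 lb·ft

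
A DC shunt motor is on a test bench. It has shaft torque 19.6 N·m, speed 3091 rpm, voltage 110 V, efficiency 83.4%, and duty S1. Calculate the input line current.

69.2 A

ω = 2π×3091/60 = 323.7 rad/s; P_out = τω = 19.6 × 323.7 = 6345 W
P_in = P_out / η = 6345 / 0.834 = 7608 W
I = P_in / V = 7608 / 110 = 69.2 A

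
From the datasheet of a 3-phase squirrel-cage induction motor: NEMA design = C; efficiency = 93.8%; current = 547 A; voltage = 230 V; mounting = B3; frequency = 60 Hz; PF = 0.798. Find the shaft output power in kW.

163 kW

P_in = √3·V·I·cosφ = 1.732 × 230 × 547 × 0.798 = 173887 W
P_out = η·P_in = 0.938 × 173887 = 163106 W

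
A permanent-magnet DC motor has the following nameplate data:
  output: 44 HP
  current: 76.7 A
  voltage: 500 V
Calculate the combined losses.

P_in = V·I = 500×76.7 = 38350 W
P_out = 44×746 = 32824 W
Losses = P_in − P_out = 38350 − 32824 = 5526 W

5530 W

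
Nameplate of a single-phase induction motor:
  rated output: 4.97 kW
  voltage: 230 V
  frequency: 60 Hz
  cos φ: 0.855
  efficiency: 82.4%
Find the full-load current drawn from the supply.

30.7 A

P_out = 4.97 kW = 4970 W
P_in = P_out / η = 4970 / 0.824 = 6032 W
I = P_in / (V·cosφ) = 6032 / (230 × 0.855) = 30.7 A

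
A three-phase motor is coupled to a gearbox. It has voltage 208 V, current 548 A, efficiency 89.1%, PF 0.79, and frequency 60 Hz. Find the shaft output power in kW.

139 kW

P_in = √3·V·I·cosφ = 1.732 × 208 × 548 × 0.79 = 155962 W
P_out = η·P_in = 0.891 × 155962 = 138962 W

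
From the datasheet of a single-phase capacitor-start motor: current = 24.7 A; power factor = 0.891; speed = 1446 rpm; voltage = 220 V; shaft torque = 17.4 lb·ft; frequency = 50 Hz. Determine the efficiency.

73.8 %

τ = 17.4 lb·ft × 1.356 = 23.59 N·m
ω = 2π × 1446/60 = 151.4 rad/s; P_out = τω = 23.59 × 151.4 = 3572 W
P_in = V·I·cosφ = 220 × 24.7 × 0.891 = 4842 W
η = P_out / P_in = 3572 / 4842 = 0.738 = 73.8%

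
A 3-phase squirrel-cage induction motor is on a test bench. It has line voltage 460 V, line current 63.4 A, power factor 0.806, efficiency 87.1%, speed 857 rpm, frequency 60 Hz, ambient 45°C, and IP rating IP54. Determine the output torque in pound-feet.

291 lb·ft

P_in = √3·V·I·cosφ = 1.732 × 460 × 63.4 × 0.806 = 40713 W
P_out = η·P_in = 0.871 × 40713 = 35461 W
n = 857 rpm
ω = 2π×857/60 = 89.74 rad/s
τ = P_out/ω = 35461/89.74 = 395.2 N·m
In lb·ft: 395.2/1.356 = 291 lb·ft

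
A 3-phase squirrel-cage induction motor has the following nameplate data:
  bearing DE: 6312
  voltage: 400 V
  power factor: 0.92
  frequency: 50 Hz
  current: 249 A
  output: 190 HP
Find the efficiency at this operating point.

89.3 %

P_out = 190 × 746 = 141740 W
P_in = √3·V_L·I_L·cosφ = 1.732 × 400 × 249 × 0.92 = 158707 W
η = P_out / P_in = 141740 / 158707 = 0.893 = 89.3%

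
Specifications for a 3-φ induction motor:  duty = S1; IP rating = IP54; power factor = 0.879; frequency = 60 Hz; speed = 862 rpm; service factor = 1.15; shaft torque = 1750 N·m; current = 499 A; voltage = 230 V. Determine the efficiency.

90.4 %

ω = 2π × 862/60 = 90.27 rad/s; P_out = τω = 1750 × 90.27 = 157973 W
P_in = √3·V_L·I_L·cosφ = 1.732 × 230 × 499 × 0.879 = 174729 W
η = P_out / P_in = 157973 / 174729 = 0.904 = 90.4%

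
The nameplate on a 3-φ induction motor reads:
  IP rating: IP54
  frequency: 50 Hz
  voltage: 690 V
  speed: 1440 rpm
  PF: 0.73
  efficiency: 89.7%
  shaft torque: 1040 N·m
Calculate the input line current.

200 A

ω = 2π×1440/60 = 150.8 rad/s; P_out = τω = 1040 × 150.8 = 156832 W
P_in = P_out / η = 156832 / 0.897 = 174841 W
I_L = P_in / (√3·V_L·cosφ) = 174841 / (1.732 × 690 × 0.73) = 200 A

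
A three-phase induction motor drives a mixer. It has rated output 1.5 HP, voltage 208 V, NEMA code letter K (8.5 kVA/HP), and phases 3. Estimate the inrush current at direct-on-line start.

S_LR = 8.5 × 1.5 = 12.75 kVA
I_LR = S_LR/(√3·V_L) = 12750/(1.732×208) = 35.4 A

35.4 A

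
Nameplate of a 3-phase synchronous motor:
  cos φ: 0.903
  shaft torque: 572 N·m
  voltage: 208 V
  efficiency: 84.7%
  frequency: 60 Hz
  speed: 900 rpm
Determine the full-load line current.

196 A

ω = 2π×900/60 = 94.25 rad/s; P_out = τω = 572 × 94.25 = 53911 W
P_in = P_out / η = 53911 / 0.847 = 63649 W
I_L = P_in / (√3·V_L·cosφ) = 63649 / (1.732 × 208 × 0.903) = 196 A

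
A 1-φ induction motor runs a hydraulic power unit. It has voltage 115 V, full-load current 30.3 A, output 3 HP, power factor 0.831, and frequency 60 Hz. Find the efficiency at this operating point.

P_out = 3 × 746 = 2238 W
P_in = V·I·cosφ = 115 × 30.3 × 0.831 = 2896 W
η = P_out / P_in = 2238 / 2896 = 0.773 = 77.3%

77.3 %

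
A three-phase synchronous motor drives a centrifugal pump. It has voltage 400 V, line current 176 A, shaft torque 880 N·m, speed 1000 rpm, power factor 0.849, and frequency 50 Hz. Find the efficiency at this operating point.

ω = 2π × 1000/60 = 104.7 rad/s; P_out = τω = 880 × 104.7 = 92136 W
P_in = √3·V_L·I_L·cosφ = 1.732 × 400 × 176 × 0.849 = 103521 W
η = P_out / P_in = 92136 / 103521 = 0.890 = 89.0%

89.0 %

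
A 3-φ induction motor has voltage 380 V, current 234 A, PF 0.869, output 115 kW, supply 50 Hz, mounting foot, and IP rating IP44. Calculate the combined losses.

P_in = √3·V·I·cosφ = 1.732×380×234×0.869 = 133834 W
P_out = 115000 W
Losses = P_in − P_out = 133834 − 115000 = 18834 W

18800 W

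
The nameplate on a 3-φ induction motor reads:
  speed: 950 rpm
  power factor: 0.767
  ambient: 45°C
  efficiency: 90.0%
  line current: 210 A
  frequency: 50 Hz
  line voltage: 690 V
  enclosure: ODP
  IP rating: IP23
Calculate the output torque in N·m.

P_in = √3·V·I·cosφ = 1.732 × 690 × 210 × 0.767 = 192492 W
P_out = η·P_in = 0.9 × 192492 = 173243 W
n = 950 rpm
ω = 2π×950/60 = 99.48 rad/s
τ = P_out/ω = 173243/99.48 = 1740 N·m

1740 N·m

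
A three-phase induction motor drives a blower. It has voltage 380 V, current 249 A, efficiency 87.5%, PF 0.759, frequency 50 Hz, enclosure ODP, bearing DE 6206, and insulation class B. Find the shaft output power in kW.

P_in = √3·V·I·cosφ = 1.732 × 380 × 249 × 0.759 = 124386 W
P_out = η·P_in = 0.875 × 124386 = 108838 W

109 kW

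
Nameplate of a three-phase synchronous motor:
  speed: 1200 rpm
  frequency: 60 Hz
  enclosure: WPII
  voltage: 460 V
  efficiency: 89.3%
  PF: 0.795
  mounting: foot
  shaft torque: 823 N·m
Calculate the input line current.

ω = 2π×1200/60 = 125.7 rad/s; P_out = τω = 823 × 125.7 = 103451 W
P_in = P_out / η = 103451 / 0.893 = 115847 W
I_L = P_in / (√3·V_L·cosφ) = 115847 / (1.732 × 460 × 0.795) = 183 A

183 A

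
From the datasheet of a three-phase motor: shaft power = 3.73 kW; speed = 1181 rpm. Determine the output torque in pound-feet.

ω = 2π × 1181/60 = 123.7 rad/s
τ = P/ω = 3730/123.7 = 30.15 N·m
In lb·ft: 30.15/1.356 = 22.2 lb·ft

22.2 lb·ft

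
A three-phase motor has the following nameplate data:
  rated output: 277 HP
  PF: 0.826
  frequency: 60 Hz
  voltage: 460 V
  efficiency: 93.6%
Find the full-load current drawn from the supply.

P_out = 277 × 746 = 206642 W
P_in = P_out / η = 206642 / 0.936 = 220771 W
I_L = P_in / (√3·V_L·cosφ) = 220771 / (1.732 × 460 × 0.826) = 335 A

335 A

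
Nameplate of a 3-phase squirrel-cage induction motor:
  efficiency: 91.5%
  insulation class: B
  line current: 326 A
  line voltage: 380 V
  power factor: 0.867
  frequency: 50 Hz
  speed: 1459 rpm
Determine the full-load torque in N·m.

P_in = √3·V·I·cosφ = 1.732 × 380 × 326 × 0.867 = 186024 W
P_out = η·P_in = 0.915 × 186024 = 170212 W
n = 1459 rpm
ω = 2π×1459/60 = 152.8 rad/s
τ = P_out/ω = 170212/152.8 = 1110 N·m

1110 N·m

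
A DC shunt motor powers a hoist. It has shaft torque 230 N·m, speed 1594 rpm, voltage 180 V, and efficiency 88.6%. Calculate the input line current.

ω = 2π×1594/60 = 166.9 rad/s; P_out = τω = 230 × 166.9 = 38387 W
P_in = P_out / η = 38387 / 0.886 = 43326 W
I = P_in / V = 43326 / 180 = 241 A

241 A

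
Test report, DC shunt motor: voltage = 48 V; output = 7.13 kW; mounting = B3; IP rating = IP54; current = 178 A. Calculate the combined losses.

P_in = V·I = 48×178 = 8544 W
P_out = 7130 W
Losses = P_in − P_out = 8544 − 7130 = 1414 W

1410 W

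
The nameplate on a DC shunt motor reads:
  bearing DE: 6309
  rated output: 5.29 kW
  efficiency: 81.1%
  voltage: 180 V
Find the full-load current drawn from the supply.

P_out = 5.29 kW = 5290 W
P_in = P_out / η = 5290 / 0.811 = 6523 W
I = P_in / V = 6523 / 180 = 36.2 A

36.2 A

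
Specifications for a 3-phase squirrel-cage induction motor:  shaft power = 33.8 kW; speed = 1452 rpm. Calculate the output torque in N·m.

222 N·m

ω = 2π × 1452/60 = 152.1 rad/s
τ = P/ω = 33800/152.1 = 222 N·m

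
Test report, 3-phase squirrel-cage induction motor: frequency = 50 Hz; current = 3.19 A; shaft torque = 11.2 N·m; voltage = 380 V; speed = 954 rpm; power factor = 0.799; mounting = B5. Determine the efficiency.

ω = 2π × 954/60 = 99.9 rad/s; P_out = τω = 11.2 × 99.9 = 1119 W
P_in = √3·V_L·I_L·cosφ = 1.732 × 380 × 3.19 × 0.799 = 1678 W
η = P_out / P_in = 1119 / 1678 = 0.667 = 66.7%

66.7 %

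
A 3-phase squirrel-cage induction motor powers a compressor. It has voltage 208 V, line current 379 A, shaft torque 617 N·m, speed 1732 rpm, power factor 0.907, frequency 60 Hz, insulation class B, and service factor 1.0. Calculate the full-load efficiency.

90.4 %

ω = 2π × 1732/60 = 181.4 rad/s; P_out = τω = 617 × 181.4 = 111924 W
P_in = √3·V_L·I_L·cosφ = 1.732 × 208 × 379 × 0.907 = 123839 W
η = P_out / P_in = 111924 / 123839 = 0.904 = 90.4%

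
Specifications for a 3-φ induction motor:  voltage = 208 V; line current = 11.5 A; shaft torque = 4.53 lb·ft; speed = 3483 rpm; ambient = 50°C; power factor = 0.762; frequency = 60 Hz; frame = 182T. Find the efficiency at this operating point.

τ = 4.53 lb·ft × 1.356 = 6.143 N·m
ω = 2π × 3483/60 = 364.7 rad/s; P_out = τω = 6.143 × 364.7 = 2240 W
P_in = √3·V_L·I_L·cosφ = 1.732 × 208 × 11.5 × 0.762 = 3157 W
η = P_out / P_in = 2240 / 3157 = 0.710 = 71.0%

71.0 %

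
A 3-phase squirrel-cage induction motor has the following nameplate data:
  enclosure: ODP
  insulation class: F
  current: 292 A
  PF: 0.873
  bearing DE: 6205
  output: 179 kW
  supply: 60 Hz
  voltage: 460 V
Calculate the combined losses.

24.1 kW

P_in = √3·V·I·cosφ = 1.732×460×292×0.873 = 203097 W
P_out = 179000 W
Losses = P_in − P_out = 203097 − 179000 = 24097 W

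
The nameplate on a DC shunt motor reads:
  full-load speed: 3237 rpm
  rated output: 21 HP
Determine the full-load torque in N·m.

P_out = 21 × 746 = 15666 W
ω = 2π × 3237/60 = 339 rad/s
τ = P_out/ω = 15666/339 = 46.2 N·m

46.2 N·m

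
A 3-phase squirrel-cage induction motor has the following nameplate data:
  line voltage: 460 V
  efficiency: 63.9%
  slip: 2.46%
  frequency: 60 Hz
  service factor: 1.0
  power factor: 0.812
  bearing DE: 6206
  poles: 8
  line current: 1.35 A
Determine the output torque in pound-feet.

4.48 lb·ft

P_in = √3·V·I·cosφ = 1.732 × 460 × 1.35 × 0.812 = 873 W
P_out = η·P_in = 0.639 × 873 = 558 W
n_s = 120×60/8 = 900 rpm; n = 900×(1−0.0246) = 878 rpm
ω = 2π×878/60 = 91.94 rad/s
τ = P_out/ω = 558/91.94 = 6.069 N·m
In lb·ft: 6.069/1.356 = 4.48 lb·ft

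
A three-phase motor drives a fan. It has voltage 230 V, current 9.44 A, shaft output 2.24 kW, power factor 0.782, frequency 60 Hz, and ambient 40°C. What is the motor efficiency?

P_out = 2.24 kW = 2240 W
P_in = √3·V_L·I_L·cosφ = 1.732 × 230 × 9.44 × 0.782 = 2941 W
η = P_out / P_in = 2240 / 2941 = 0.762 = 76.2%

76.2 %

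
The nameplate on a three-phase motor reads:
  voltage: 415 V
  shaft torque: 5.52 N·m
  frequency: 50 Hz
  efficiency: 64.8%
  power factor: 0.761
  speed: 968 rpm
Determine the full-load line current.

ω = 2π×968/60 = 101.4 rad/s; P_out = τω = 5.52 × 101.4 = 560 W
P_in = P_out / η = 560 / 0.648 = 864 W
I_L = P_in / (√3·V_L·cosφ) = 864 / (1.732 × 415 × 0.761) = 1.58 A

1.58 A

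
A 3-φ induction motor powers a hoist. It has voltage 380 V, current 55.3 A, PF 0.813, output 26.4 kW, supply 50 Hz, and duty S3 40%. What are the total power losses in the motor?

P_in = √3·V·I·cosφ = 1.732×380×55.3×0.813 = 29590 W
P_out = 26400 W
Losses = P_in − P_out = 29590 − 26400 = 3190 W

3.19 kW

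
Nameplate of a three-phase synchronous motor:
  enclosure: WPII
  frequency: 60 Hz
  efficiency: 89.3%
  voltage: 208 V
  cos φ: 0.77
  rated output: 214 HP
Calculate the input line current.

644 A

P_out = 214 × 746 = 159644 W
P_in = P_out / η = 159644 / 0.893 = 178773 W
I_L = P_in / (√3·V_L·cosφ) = 178773 / (1.732 × 208 × 0.77) = 644 A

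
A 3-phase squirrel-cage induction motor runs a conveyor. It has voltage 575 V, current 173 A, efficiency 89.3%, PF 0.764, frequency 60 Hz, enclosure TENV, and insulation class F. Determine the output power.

P_in = √3·V·I·cosφ = 1.732 × 575 × 173 × 0.764 = 131630 W
P_out = η·P_in = 0.893 × 131630 = 117546 W

118 kW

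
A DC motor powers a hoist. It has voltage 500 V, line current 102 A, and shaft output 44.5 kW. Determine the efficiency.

87.3 %

P_out = 44.5 kW = 44500 W
P_in = V·I = 500 × 102 = 51000 W
η = P_out / P_in = 44500 / 51000 = 0.873 = 87.3%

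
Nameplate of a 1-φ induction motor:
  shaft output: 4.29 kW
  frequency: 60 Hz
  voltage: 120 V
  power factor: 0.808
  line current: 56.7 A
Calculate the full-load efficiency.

78.0 %

P_out = 4.29 kW = 4290 W
P_in = V·I·cosφ = 120 × 56.7 × 0.808 = 5498 W
η = P_out / P_in = 4290 / 5498 = 0.780 = 78.0%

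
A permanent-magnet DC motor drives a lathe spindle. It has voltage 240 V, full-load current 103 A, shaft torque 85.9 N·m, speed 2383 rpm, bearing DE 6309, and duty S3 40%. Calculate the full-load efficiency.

ω = 2π × 2383/60 = 249.5 rad/s; P_out = τω = 85.9 × 249.5 = 21432 W
P_in = V·I = 240 × 103 = 24720 W
η = P_out / P_in = 21432 / 24720 = 0.867 = 86.7%

86.7 %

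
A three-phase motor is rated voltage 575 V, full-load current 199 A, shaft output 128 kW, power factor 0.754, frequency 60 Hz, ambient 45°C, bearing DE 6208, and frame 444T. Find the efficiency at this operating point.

P_out = 128 kW = 128000 W
P_in = √3·V_L·I_L·cosφ = 1.732 × 575 × 199 × 0.754 = 149431 W
η = P_out / P_in = 128000 / 149431 = 0.857 = 85.7%

85.7 %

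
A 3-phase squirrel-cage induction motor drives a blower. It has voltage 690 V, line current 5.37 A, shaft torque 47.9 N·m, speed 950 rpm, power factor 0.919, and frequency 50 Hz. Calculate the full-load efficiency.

80.8 %

ω = 2π × 950/60 = 99.48 rad/s; P_out = τω = 47.9 × 99.48 = 4765 W
P_in = √3·V_L·I_L·cosφ = 1.732 × 690 × 5.37 × 0.919 = 5898 W
η = P_out / P_in = 4765 / 5898 = 0.808 = 80.8%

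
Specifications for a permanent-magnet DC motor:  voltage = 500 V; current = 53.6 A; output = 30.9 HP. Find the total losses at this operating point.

P_in = V·I = 500×53.6 = 26800 W
P_out = 30.9×746 = 23051 W
Losses = P_in − P_out = 26800 − 23051 = 3749 W

3.75 kW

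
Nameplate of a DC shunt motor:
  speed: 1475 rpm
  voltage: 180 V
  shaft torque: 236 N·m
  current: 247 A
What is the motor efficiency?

82.0 %

ω = 2π × 1475/60 = 154.5 rad/s; P_out = τω = 236 × 154.5 = 36462 W
P_in = V·I = 180 × 247 = 44460 W
η = P_out / P_in = 36462 / 44460 = 0.820 = 82.0%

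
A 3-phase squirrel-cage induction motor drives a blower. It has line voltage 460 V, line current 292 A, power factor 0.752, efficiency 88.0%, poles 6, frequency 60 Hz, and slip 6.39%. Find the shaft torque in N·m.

1310 N·m

P_in = √3·V·I·cosφ = 1.732 × 460 × 292 × 0.752 = 174947 W
P_out = η·P_in = 0.88 × 174947 = 153953 W
n_s = 120×60/6 = 1200 rpm; n = 1200×(1−0.0639) = 1123 rpm
ω = 2π×1123/60 = 117.6 rad/s
τ = P_out/ω = 153953/117.6 = 1310 N·m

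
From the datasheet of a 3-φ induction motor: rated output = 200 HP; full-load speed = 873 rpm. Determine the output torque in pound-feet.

1200 lb·ft

P_out = 200 × 746 = 149200 W
ω = 2π × 873/60 = 91.42 rad/s
τ = P_out/ω = 149200/91.42 = 1632 N·m
In lb·ft: 1632/1.356 = 1200 lb·ft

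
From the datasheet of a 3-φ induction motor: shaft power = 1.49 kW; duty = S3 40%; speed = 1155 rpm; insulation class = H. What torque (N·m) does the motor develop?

12.3 N·m

ω = 2π × 1155/60 = 121 rad/s
τ = P/ω = 1490/121 = 12.3 N·m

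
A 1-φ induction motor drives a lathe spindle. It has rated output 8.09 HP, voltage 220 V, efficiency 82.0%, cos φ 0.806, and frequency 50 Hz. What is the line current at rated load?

P_out = 8.09 × 746 = 6035 W
P_in = P_out / η = 6035 / 0.820 = 7360 W
I = P_in / (V·cosφ) = 7360 / (220 × 0.806) = 41.5 A

41.5 A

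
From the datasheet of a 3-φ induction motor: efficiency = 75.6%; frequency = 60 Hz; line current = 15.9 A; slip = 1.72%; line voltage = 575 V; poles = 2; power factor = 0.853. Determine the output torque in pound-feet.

P_in = √3·V·I·cosφ = 1.732 × 575 × 15.9 × 0.853 = 13507 W
P_out = η·P_in = 0.756 × 13507 = 10211 W
n_s = 120×60/2 = 3600 rpm; n = 3600×(1−0.0172) = 3538 rpm
ω = 2π×3538/60 = 370.5 rad/s
τ = P_out/ω = 10211/370.5 = 27.56 N·m
In lb·ft: 27.56/1.356 = 20.3 lb·ft

20.3 lb·ft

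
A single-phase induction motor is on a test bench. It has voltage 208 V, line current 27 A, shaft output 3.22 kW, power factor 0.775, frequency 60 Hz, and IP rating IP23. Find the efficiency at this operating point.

P_out = 3.22 kW = 3220 W
P_in = V·I·cosφ = 208 × 27 × 0.775 = 4352 W
η = P_out / P_in = 3220 / 4352 = 0.740 = 74.0%

74.0 %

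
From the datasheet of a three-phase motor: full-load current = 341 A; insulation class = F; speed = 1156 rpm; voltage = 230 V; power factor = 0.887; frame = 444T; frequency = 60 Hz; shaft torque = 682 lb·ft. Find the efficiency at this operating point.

τ = 682 lb·ft × 1.356 = 924.8 N·m
ω = 2π × 1156/60 = 121.1 rad/s; P_out = τω = 924.8 × 121.1 = 111993 W
P_in = √3·V_L·I_L·cosφ = 1.732 × 230 × 341 × 0.887 = 120491 W
η = P_out / P_in = 111993 / 120491 = 0.929 = 92.9%

92.9 %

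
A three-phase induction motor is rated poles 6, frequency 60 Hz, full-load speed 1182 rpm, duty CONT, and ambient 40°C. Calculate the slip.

1.5 %

n_s = 120f/p = 120×60/6 = 1200 rpm
s = (n_s − n)/n_s = (1200 − 1182)/1200 = 0.0150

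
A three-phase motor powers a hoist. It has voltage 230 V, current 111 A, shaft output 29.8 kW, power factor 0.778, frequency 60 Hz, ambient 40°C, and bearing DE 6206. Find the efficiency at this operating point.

P_out = 29.8 kW = 29800 W
P_in = √3·V_L·I_L·cosφ = 1.732 × 230 × 111 × 0.778 = 34402 W
η = P_out / P_in = 29800 / 34402 = 0.866 = 86.6%

86.6 %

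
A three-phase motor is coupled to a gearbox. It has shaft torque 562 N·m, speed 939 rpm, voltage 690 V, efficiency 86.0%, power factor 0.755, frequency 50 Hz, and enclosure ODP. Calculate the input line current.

71.2 A

ω = 2π×939/60 = 98.33 rad/s; P_out = τω = 562 × 98.33 = 55261 W
P_in = P_out / η = 55261 / 0.860 = 64257 W
I_L = P_in / (√3·V_L·cosφ) = 64257 / (1.732 × 690 × 0.755) = 71.2 A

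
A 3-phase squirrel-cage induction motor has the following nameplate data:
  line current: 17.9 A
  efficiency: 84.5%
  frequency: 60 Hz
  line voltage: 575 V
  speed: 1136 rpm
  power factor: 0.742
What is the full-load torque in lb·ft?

P_in = √3·V·I·cosφ = 1.732 × 575 × 17.9 × 0.742 = 13227 W
P_out = η·P_in = 0.845 × 13227 = 11177 W
n = 1136 rpm
ω = 2π×1136/60 = 119 rad/s
τ = P_out/ω = 11177/119 = 93.92 N·m
In lb·ft: 93.92/1.356 = 69.3 lb·ft

69.3 lb·ft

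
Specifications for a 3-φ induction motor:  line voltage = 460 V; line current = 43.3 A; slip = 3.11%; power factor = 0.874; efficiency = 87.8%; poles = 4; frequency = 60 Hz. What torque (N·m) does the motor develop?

145 N·m

P_in = √3·V·I·cosφ = 1.732 × 460 × 43.3 × 0.874 = 30151 W
P_out = η·P_in = 0.878 × 30151 = 26473 W
n_s = 120×60/4 = 1800 rpm; n = 1800×(1−0.0311) = 1744 rpm
ω = 2π×1744/60 = 182.6 rad/s
τ = P_out/ω = 26473/182.6 = 145 N·m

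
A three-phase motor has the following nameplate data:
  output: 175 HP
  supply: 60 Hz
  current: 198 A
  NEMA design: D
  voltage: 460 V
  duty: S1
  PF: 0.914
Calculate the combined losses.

P_in = √3·V·I·cosφ = 1.732×460×198×0.914 = 144184 W
P_out = 175×746 = 130550 W
Losses = P_in − P_out = 144184 − 130550 = 13634 W

13600 W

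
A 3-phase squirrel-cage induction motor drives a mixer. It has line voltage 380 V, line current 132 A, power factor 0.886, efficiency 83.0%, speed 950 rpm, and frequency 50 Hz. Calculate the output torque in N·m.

P_in = √3·V·I·cosφ = 1.732 × 380 × 132 × 0.886 = 76973 W
P_out = η·P_in = 0.83 × 76973 = 63888 W
n = 950 rpm
ω = 2π×950/60 = 99.48 rad/s
τ = P_out/ω = 63888/99.48 = 642 N·m

642 N·m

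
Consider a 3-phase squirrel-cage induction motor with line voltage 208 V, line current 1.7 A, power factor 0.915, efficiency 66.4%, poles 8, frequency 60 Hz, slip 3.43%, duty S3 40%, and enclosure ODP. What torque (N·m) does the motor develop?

P_in = √3·V·I·cosφ = 1.732 × 208 × 1.7 × 0.915 = 560 W
P_out = η·P_in = 0.664 × 560 = 372 W
n_s = 120×60/8 = 900 rpm; n = 900×(1−0.0343) = 869 rpm
ω = 2π×869/60 = 91 rad/s
τ = P_out/ω = 372/91 = 4.09 N·m

4.09 N·m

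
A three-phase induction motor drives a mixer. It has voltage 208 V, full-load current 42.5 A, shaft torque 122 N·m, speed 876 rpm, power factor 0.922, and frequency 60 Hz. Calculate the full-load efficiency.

79.3 %

ω = 2π × 876/60 = 91.73 rad/s; P_out = τω = 122 × 91.73 = 11191 W
P_in = √3·V_L·I_L·cosφ = 1.732 × 208 × 42.5 × 0.922 = 14117 W
η = P_out / P_in = 11191 / 14117 = 0.793 = 79.3%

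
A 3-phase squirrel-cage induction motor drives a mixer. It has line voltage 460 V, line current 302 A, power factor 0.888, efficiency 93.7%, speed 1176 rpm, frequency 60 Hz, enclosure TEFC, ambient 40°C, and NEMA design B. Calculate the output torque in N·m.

P_in = √3·V·I·cosφ = 1.732 × 460 × 302 × 0.888 = 213661 W
P_out = η·P_in = 0.937 × 213661 = 200200 W
n = 1176 rpm
ω = 2π×1176/60 = 123.2 rad/s
τ = P_out/ω = 200200/123.2 = 1630 N·m

1630 N·m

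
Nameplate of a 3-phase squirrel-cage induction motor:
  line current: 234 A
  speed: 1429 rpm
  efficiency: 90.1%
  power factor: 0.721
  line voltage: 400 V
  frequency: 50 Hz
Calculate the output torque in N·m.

P_in = √3·V·I·cosφ = 1.732 × 400 × 234 × 0.721 = 116885 W
P_out = η·P_in = 0.901 × 116885 = 105313 W
n = 1429 rpm
ω = 2π×1429/60 = 149.6 rad/s
τ = P_out/ω = 105313/149.6 = 704 N·m

704 N·m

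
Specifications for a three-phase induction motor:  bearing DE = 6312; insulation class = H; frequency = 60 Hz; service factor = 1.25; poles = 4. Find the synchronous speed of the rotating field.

n_s = 120f/p = 120×60/4 = 1800 rpm

1800 rpm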